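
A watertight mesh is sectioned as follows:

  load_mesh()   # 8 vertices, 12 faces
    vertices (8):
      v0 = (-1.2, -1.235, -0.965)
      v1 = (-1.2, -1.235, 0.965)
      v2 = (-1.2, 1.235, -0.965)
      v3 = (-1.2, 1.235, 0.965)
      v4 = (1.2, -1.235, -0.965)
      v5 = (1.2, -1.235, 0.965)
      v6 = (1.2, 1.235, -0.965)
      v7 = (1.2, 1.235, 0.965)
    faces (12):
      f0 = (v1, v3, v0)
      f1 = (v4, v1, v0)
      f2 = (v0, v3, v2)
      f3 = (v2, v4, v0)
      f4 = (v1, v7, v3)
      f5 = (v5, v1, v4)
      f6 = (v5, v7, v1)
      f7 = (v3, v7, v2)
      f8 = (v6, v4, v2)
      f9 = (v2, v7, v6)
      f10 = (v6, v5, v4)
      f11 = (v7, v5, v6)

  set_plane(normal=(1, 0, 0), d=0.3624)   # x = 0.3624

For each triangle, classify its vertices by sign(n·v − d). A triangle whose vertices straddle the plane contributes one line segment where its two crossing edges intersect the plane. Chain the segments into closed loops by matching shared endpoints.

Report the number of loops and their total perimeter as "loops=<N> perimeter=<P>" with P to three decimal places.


Straddling triangles (8 of 12):
  (v4,v1,v0) [+--] → (0.3624, -1.235, -0.29143)–(0.3624, -1.235, -0.965)  len=0.6736
  (v2,v4,v0) [-+-] → (0.3624, -0.37297, -0.965)–(0.3624, -1.235, -0.965)  len=0.8620
  (v1,v7,v3) [-+-] → (0.3624, 0.37297, 0.965)–(0.3624, 1.235, 0.965)  len=0.8620
  (v5,v1,v4) [+-+] → (0.3624, -1.235, 0.965)–(0.3624, -1.235, -0.29143)  len=1.2564
  (v5,v7,v1) [++-] → (0.3624, 0.37297, 0.965)–(0.3624, -1.235, 0.965)  len=1.6080
  (v3,v7,v2) [-+-] → (0.3624, 1.235, 0.965)–(0.3624, 1.235, 0.29143)  len=0.6736
  (v6,v4,v2) [++-] → (0.3624, -0.37297, -0.965)–(0.3624, 1.235, -0.965)  len=1.6080
  (v2,v7,v6) [-++] → (0.3624, 1.235, 0.29143)–(0.3624, 1.235, -0.965)  len=1.2564

Chained into 1 loop(s):
  loop 1: 8 segments, perimeter = 8.8000
Total perimeter = 8.800

loops=1 perimeter=8.800


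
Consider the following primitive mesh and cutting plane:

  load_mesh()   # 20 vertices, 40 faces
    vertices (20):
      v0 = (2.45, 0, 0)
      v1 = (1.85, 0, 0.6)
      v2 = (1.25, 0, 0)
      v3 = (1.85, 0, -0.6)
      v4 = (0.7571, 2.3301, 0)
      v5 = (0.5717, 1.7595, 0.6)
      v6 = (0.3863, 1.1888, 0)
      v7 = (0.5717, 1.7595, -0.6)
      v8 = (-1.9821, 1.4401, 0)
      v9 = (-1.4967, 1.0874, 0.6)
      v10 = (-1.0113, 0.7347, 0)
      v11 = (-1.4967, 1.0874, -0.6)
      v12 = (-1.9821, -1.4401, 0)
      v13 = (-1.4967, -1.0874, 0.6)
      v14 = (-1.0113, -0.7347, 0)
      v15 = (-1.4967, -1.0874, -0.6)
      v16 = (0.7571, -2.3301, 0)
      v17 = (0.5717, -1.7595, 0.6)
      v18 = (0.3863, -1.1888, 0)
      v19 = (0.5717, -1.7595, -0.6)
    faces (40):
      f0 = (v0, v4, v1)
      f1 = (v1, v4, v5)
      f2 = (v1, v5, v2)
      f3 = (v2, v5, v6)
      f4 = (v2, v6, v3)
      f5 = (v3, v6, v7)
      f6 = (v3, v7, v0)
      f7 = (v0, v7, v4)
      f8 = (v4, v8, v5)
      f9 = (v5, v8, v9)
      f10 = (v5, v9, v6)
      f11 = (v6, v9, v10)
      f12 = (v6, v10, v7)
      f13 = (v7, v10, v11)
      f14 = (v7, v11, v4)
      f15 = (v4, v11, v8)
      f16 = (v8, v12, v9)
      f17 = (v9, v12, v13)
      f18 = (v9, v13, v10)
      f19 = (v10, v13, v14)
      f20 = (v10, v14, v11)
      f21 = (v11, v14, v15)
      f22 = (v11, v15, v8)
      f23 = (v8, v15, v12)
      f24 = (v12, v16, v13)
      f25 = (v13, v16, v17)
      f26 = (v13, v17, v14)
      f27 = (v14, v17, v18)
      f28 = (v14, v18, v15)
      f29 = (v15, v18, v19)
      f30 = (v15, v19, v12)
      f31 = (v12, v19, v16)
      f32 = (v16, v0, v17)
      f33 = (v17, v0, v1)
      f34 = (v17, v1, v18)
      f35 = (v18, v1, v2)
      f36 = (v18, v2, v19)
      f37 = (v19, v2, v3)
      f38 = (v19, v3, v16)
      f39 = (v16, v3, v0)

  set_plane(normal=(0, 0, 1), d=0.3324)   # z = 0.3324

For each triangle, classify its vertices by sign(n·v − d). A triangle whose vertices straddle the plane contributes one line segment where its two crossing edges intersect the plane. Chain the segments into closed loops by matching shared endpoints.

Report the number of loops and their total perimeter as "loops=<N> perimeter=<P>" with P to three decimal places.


loops=2 perimeter=21.748

Straddling triangles (20 of 40):
  (v0,v4,v1) [--+] → (1.36257, 1.03922, 0.3324)–(2.1176, 0, 0.3324)  len=1.2845
  (v1,v4,v5) [+-+] → (1.36257, 1.03922, 0.3324)–(0.654388, 2.01399, 0.3324)  len=1.2049
  (v1,v5,v2) [++-] → (0.874222, 0.974763, 0.3324)–(1.5824, 0, 0.3324)  len=1.2049
  (v2,v5,v6) [-+-] → (0.874222, 0.974763, 0.3324)–(0.489012, 1.50497, 0.3324)  len=0.6554
  (v4,v8,v5) [--+] → (-0.567295, 1.61705, 0.3324)–(0.654388, 2.01399, 0.3324)  len=1.2846
  (v5,v8,v9) [+-+] → (-0.567295, 1.61705, 0.3324)–(-1.71319, 1.2447, 0.3324)  len=1.2049
  (v5,v9,v6) [++-] → (-0.656882, 1.13262, 0.3324)–(0.489012, 1.50497, 0.3324)  len=1.2049
  (v6,v9,v10) [-+-] → (-0.656882, 1.13262, 0.3324)–(-1.28021, 0.930096, 0.3324)  len=0.6554
  (v8,v12,v9) [--+] → (-1.71319, -0.039865, 0.3324)–(-1.71319, 1.2447, 0.3324)  len=1.2846
  (v9,v12,v13) [+-+] → (-1.71319, -0.039865, 0.3324)–(-1.71319, -1.2447, 0.3324)  len=1.2048
  (v9,v13,v10) [++-] → (-1.28021, -0.274743, 0.3324)–(-1.28021, 0.930096, 0.3324)  len=1.2048
  (v10,v13,v14) [-+-] → (-1.28021, -0.274743, 0.3324)–(-1.28021, -0.930096, 0.3324)  len=0.6554
  (v12,v16,v13) [--+] → (-0.491505, -1.64164, 0.3324)–(-1.71319, -1.2447, 0.3324)  len=1.2846
  (v13,v16,v17) [+-+] → (-0.491505, -1.64164, 0.3324)–(0.654388, -2.01399, 0.3324)  len=1.2049
  (v13,v17,v14) [++-] → (-0.134318, -1.30244, 0.3324)–(-1.28021, -0.930096, 0.3324)  len=1.2049
  (v14,v17,v18) [-+-] → (-0.134318, -1.30244, 0.3324)–(0.489012, -1.50497, 0.3324)  len=0.6554
  (v16,v0,v17) [--+] → (1.40942, -0.974763, 0.3324)–(0.654388, -2.01399, 0.3324)  len=1.2845
  (v17,v0,v1) [+-+] → (1.40942, -0.974763, 0.3324)–(2.1176, 0, 0.3324)  len=1.2049
  (v17,v1,v18) [++-] → (1.19719, -0.530205, 0.3324)–(0.489012, -1.50497, 0.3324)  len=1.2049
  (v18,v1,v2) [-+-] → (1.19719, -0.530205, 0.3324)–(1.5824, 0, 0.3324)  len=0.6554

Chained into 2 loop(s):
  loop 1: 10 segments, perimeter = 12.4471
  loop 2: 10 segments, perimeter = 9.3012
Total perimeter = 21.748


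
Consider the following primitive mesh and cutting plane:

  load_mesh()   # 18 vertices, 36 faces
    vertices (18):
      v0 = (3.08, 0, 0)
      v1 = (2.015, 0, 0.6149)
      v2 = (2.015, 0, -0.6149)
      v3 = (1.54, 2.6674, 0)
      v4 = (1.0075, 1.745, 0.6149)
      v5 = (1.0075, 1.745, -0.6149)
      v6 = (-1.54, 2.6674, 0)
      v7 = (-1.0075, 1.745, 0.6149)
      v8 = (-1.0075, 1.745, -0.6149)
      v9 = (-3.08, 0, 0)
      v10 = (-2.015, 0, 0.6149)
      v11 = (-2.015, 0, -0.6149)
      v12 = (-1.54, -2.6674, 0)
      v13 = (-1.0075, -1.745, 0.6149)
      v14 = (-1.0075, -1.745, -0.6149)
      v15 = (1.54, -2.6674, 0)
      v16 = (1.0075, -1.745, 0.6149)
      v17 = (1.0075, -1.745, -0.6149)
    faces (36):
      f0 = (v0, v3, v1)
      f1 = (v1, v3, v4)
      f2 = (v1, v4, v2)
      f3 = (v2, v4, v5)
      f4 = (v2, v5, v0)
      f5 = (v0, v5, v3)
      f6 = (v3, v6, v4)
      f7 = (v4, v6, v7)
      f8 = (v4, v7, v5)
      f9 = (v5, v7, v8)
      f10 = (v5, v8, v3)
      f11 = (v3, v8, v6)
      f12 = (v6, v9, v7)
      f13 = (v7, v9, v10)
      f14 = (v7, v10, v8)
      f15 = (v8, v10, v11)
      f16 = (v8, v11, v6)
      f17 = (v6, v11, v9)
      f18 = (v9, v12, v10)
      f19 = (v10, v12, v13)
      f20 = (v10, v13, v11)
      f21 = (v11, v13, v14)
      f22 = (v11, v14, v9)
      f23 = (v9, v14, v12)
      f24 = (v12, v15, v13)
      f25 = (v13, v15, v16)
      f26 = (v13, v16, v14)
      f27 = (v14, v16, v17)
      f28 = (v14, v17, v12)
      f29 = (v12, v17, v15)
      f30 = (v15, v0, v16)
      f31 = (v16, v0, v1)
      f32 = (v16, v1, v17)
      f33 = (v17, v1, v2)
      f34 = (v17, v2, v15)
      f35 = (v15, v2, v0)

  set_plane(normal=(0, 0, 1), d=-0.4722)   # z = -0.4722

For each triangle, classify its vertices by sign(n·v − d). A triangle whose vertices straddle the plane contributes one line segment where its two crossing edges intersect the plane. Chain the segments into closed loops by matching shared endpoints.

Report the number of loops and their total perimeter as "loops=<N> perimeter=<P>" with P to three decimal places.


loops=2 perimeter=25.663

Straddling triangles (24 of 36):
  (v1,v4,v2) [++-] → (1.89809, 0.202481, -0.4722)–(2.015, 0, -0.4722)  len=0.2338
  (v2,v4,v5) [-+-] → (1.89809, 0.202481, -0.4722)–(1.0075, 1.745, -0.4722)  len=1.7812
  (v2,v5,v0) [--+] → (1.48847, 1.34004, -0.4722)–(2.26215, 0, -0.4722)  len=1.5474
  (v0,v5,v3) [+-+] → (1.48847, 1.34004, -0.4722)–(1.13108, 1.95906, -0.4722)  len=0.7148
  (v4,v7,v5) [++-] → (0.773689, 1.745, -0.4722)–(1.0075, 1.745, -0.4722)  len=0.2338
  (v5,v7,v8) [-+-] → (0.773689, 1.745, -0.4722)–(-1.0075, 1.745, -0.4722)  len=1.7812
  (v5,v8,v3) [--+] → (-0.416301, 1.95906, -0.4722)–(1.13108, 1.95906, -0.4722)  len=1.5474
  (v3,v8,v6) [+-+] → (-0.416301, 1.95906, -0.4722)–(-1.13108, 1.95906, -0.4722)  len=0.7148
  (v7,v10,v8) [++-] → (-1.12441, 1.54252, -0.4722)–(-1.0075, 1.745, -0.4722)  len=0.2338
  (v8,v10,v11) [-+-] → (-1.12441, 1.54252, -0.4722)–(-2.015, 0, -0.4722)  len=1.7812
  (v8,v11,v6) [--+] → (-1.90477, 0.619024, -0.4722)–(-1.13108, 1.95906, -0.4722)  len=1.5474
  (v6,v11,v9) [+-+] → (-1.90477, 0.619024, -0.4722)–(-2.26215, 0, -0.4722)  len=0.7148
  (v10,v13,v11) [++-] → (-1.89809, -0.202481, -0.4722)–(-2.015, 0, -0.4722)  len=0.2338
  (v11,v13,v14) [-+-] → (-1.89809, -0.202481, -0.4722)–(-1.0075, -1.745, -0.4722)  len=1.7812
  (v11,v14,v9) [--+] → (-1.48847, -1.34004, -0.4722)–(-2.26215, 0, -0.4722)  len=1.5474
  (v9,v14,v12) [+-+] → (-1.48847, -1.34004, -0.4722)–(-1.13108, -1.95906, -0.4722)  len=0.7148
  (v13,v16,v14) [++-] → (-0.773689, -1.745, -0.4722)–(-1.0075, -1.745, -0.4722)  len=0.2338
  (v14,v16,v17) [-+-] → (-0.773689, -1.745, -0.4722)–(1.0075, -1.745, -0.4722)  len=1.7812
  (v14,v17,v12) [--+] → (0.416301, -1.95906, -0.4722)–(-1.13108, -1.95906, -0.4722)  len=1.5474
  (v12,v17,v15) [+-+] → (0.416301, -1.95906, -0.4722)–(1.13108, -1.95906, -0.4722)  len=0.7148
  (v16,v1,v17) [++-] → (1.12441, -1.54252, -0.4722)–(1.0075, -1.745, -0.4722)  len=0.2338
  (v17,v1,v2) [-+-] → (1.12441, -1.54252, -0.4722)–(2.015, 0, -0.4722)  len=1.7812
  (v17,v2,v15) [--+] → (1.90477, -0.619024, -0.4722)–(1.13108, -1.95906, -0.4722)  len=1.5474
  (v15,v2,v0) [+-+] → (1.90477, -0.619024, -0.4722)–(2.26215, 0, -0.4722)  len=0.7148

Chained into 2 loop(s):
  loop 1: 12 segments, perimeter = 12.0899
  loop 2: 12 segments, perimeter = 13.5729
Total perimeter = 25.663


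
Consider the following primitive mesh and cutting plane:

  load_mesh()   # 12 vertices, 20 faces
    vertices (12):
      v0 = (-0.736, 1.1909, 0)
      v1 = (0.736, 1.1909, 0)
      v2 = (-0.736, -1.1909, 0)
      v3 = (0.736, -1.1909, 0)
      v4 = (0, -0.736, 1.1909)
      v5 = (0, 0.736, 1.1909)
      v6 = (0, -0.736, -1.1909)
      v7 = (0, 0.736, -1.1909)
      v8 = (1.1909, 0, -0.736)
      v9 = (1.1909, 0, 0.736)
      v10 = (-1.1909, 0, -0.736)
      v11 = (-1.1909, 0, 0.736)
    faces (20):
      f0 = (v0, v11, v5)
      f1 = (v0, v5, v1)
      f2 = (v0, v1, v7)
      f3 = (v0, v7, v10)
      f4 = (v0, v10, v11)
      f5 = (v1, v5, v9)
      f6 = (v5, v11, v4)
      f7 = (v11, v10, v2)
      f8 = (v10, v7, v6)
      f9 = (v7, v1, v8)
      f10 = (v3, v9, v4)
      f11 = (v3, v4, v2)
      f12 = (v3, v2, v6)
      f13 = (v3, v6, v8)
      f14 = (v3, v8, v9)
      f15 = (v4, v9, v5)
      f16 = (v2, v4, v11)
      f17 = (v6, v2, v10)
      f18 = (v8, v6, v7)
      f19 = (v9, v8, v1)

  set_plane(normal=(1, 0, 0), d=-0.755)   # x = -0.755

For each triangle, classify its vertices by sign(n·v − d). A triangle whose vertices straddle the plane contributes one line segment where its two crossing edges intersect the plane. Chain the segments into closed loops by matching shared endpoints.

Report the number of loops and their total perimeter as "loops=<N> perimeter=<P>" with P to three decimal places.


Straddling triangles (8 of 20):
  (v0,v11,v5) [+-+] → (-0.755, 1.14116, 0.0307408)–(-0.755, 0.269395, 0.902505)  len=1.2329
  (v0,v7,v10) [++-] → (-0.755, 0.269395, -0.902505)–(-0.755, 1.14116, -0.0307408)  len=1.2329
  (v0,v10,v11) [+--] → (-0.755, 1.14116, -0.0307408)–(-0.755, 1.14116, 0.0307408)  len=0.0615
  (v5,v11,v4) [+-+] → (-0.755, 0.269395, 0.902505)–(-0.755, -0.269395, 0.902505)  len=0.5388
  (v11,v10,v2) [--+] → (-0.755, -1.14116, -0.0307408)–(-0.755, -1.14116, 0.0307408)  len=0.0615
  (v10,v7,v6) [-++] → (-0.755, 0.269395, -0.902505)–(-0.755, -0.269395, -0.902505)  len=0.5388
  (v2,v4,v11) [++-] → (-0.755, -0.269395, 0.902505)–(-0.755, -1.14116, 0.0307408)  len=1.2329
  (v6,v2,v10) [++-] → (-0.755, -1.14116, -0.0307408)–(-0.755, -0.269395, -0.902505)  len=1.2329

Chained into 1 loop(s):
  loop 1: 8 segments, perimeter = 6.1320
Total perimeter = 6.132

loops=1 perimeter=6.132


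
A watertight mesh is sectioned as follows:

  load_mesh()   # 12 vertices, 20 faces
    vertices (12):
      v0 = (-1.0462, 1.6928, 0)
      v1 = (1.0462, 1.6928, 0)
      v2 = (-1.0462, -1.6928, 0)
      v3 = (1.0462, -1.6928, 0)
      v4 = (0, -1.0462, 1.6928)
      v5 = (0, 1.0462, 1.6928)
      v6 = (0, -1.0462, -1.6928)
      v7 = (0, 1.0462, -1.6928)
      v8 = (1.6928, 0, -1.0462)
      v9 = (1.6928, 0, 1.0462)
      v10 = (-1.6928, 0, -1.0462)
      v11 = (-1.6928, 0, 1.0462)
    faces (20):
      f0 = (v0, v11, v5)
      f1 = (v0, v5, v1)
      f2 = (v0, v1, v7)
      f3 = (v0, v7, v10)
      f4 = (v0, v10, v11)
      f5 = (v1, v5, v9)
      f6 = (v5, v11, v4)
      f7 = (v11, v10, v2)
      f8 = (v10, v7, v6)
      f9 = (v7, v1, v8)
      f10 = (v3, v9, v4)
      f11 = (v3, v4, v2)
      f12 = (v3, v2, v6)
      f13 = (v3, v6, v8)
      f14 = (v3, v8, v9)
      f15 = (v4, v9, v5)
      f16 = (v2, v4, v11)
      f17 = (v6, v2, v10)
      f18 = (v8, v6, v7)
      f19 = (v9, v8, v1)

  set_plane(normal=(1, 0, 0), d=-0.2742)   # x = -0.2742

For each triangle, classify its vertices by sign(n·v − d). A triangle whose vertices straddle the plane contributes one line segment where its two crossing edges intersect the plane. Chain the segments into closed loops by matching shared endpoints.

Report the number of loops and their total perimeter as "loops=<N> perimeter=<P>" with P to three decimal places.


Straddling triangles (10 of 20):
  (v0,v11,v5) [--+] → (-0.2742, 0.876736, 1.58806)–(-0.2742, 1.21567, 1.24913)  len=0.4793
  (v0,v5,v1) [-++] → (-0.2742, 1.21567, 1.24913)–(-0.2742, 1.6928, 0)  len=1.3372
  (v0,v1,v7) [-++] → (-0.2742, 1.6928, 0)–(-0.2742, 1.21567, -1.24913)  len=1.3372
  (v0,v7,v10) [-+-] → (-0.2742, 1.21567, -1.24913)–(-0.2742, 0.876736, -1.58806)  len=0.4793
  (v5,v11,v4) [+-+] → (-0.2742, 0.876736, 1.58806)–(-0.2742, -0.876736, 1.58806)  len=1.7535
  (v10,v7,v6) [-++] → (-0.2742, 0.876736, -1.58806)–(-0.2742, -0.876736, -1.58806)  len=1.7535
  (v3,v4,v2) [++-] → (-0.2742, -1.21567, 1.24913)–(-0.2742, -1.6928, 0)  len=1.3372
  (v3,v2,v6) [+-+] → (-0.2742, -1.6928, 0)–(-0.2742, -1.21567, -1.24913)  len=1.3372
  (v2,v4,v11) [-+-] → (-0.2742, -1.21567, 1.24913)–(-0.2742, -0.876736, 1.58806)  len=0.4793
  (v6,v2,v10) [+--] → (-0.2742, -1.21567, -1.24913)–(-0.2742, -0.876736, -1.58806)  len=0.4793

Chained into 1 loop(s):
  loop 1: 10 segments, perimeter = 10.7729
Total perimeter = 10.773

loops=1 perimeter=10.773


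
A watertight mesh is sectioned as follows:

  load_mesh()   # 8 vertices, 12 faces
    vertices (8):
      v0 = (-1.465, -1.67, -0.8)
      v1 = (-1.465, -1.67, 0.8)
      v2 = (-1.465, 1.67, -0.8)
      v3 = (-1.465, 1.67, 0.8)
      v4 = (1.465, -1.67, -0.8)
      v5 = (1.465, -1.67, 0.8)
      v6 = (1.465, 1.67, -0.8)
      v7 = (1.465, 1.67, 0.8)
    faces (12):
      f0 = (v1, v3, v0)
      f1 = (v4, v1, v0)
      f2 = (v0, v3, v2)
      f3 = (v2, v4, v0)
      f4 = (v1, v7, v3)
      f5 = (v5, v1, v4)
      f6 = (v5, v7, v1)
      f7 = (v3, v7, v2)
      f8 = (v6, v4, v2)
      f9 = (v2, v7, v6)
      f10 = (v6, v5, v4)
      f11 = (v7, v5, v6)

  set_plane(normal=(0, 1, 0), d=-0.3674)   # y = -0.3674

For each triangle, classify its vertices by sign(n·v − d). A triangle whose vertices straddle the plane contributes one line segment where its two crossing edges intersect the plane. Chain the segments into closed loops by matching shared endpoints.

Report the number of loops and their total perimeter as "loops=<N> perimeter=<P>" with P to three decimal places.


loops=1 perimeter=9.060

Straddling triangles (8 of 12):
  (v1,v3,v0) [-+-] → (-1.465, -0.3674, 0.8)–(-1.465, -0.3674, -0.176)  len=0.9760
  (v0,v3,v2) [-++] → (-1.465, -0.3674, -0.176)–(-1.465, -0.3674, -0.8)  len=0.6240
  (v2,v4,v0) [+--] → (0.3223, -0.3674, -0.8)–(-1.465, -0.3674, -0.8)  len=1.7873
  (v1,v7,v3) [-++] → (-0.3223, -0.3674, 0.8)–(-1.465, -0.3674, 0.8)  len=1.1427
  (v5,v7,v1) [-+-] → (1.465, -0.3674, 0.8)–(-0.3223, -0.3674, 0.8)  len=1.7873
  (v6,v4,v2) [+-+] → (1.465, -0.3674, -0.8)–(0.3223, -0.3674, -0.8)  len=1.1427
  (v6,v5,v4) [+--] → (1.465, -0.3674, 0.176)–(1.465, -0.3674, -0.8)  len=0.9760
  (v7,v5,v6) [+-+] → (1.465, -0.3674, 0.8)–(1.465, -0.3674, 0.176)  len=0.6240

Chained into 1 loop(s):
  loop 1: 8 segments, perimeter = 9.0600
Total perimeter = 9.060


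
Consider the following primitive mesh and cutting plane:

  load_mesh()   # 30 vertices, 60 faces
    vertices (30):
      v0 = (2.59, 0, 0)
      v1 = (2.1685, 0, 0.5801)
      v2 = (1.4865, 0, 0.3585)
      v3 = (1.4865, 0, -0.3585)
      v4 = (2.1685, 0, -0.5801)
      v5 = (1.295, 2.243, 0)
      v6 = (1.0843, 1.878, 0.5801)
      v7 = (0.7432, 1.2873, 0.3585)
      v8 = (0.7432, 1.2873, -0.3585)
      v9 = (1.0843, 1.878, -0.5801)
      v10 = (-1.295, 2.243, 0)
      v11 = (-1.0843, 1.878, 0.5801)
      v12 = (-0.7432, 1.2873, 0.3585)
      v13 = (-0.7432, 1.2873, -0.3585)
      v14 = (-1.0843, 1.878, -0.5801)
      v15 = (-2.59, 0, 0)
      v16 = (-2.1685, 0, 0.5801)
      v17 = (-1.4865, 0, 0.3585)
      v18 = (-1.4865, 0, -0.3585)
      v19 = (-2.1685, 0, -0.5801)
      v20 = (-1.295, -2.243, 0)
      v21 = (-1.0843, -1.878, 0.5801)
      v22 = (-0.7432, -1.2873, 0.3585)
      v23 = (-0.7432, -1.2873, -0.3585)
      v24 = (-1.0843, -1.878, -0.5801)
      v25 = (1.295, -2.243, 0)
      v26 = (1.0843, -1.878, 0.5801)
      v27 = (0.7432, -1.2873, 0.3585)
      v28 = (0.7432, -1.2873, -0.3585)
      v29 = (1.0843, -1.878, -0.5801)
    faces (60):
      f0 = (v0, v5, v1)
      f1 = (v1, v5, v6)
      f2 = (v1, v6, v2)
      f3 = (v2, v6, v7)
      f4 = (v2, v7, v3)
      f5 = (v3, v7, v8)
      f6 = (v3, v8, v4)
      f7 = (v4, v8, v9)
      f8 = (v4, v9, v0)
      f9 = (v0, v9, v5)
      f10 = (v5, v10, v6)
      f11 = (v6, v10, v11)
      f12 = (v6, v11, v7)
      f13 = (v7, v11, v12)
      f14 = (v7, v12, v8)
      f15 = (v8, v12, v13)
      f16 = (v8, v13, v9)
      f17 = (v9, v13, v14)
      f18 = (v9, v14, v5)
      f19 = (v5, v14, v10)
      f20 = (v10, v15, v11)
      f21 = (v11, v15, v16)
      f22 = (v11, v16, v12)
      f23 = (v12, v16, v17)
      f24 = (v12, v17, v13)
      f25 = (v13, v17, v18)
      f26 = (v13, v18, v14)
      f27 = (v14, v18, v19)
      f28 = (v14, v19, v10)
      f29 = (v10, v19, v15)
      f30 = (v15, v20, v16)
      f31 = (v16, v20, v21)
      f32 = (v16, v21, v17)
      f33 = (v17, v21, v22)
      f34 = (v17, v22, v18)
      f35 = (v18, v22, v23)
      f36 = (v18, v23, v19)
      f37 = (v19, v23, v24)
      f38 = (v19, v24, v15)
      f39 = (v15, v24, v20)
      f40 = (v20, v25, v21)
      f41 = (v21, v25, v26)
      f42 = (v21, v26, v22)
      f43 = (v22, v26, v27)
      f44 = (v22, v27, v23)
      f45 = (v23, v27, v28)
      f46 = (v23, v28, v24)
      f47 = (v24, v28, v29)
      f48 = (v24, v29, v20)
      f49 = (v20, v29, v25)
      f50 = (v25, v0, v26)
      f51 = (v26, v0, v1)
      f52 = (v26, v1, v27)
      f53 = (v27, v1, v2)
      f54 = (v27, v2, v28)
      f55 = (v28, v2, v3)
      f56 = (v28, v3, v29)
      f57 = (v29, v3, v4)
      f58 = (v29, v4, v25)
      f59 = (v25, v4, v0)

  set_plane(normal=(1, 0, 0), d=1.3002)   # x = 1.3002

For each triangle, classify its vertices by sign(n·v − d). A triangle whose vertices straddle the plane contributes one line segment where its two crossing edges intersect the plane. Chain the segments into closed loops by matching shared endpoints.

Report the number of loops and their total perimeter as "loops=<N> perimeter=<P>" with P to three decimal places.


Straddling triangles (20 of 60):
  (v0,v5,v1) [+-+] → (1.3002, 2.23399, 0)–(1.3002, 2.22965, 0.00345337)  len=0.0056
  (v1,v5,v6) [+--] → (1.3002, 2.22965, 0.00345337)–(1.3002, 1.50403, 0.5801)  len=0.9268
  (v1,v6,v2) [+-+] → (1.3002, 1.50403, 0.5801)–(1.3002, 0.869894, 0.461146)  len=0.6452
  (v2,v6,v7) [+--] → (1.3002, 0.869894, 0.461146)–(1.3002, 0.322648, 0.3585)  len=0.5568
  (v2,v7,v3) [+-+] → (1.3002, 0.322648, 0.3585)–(1.3002, 0.322648, -0.178792)  len=0.5373
  (v3,v7,v8) [+--] → (1.3002, 0.322648, -0.178792)–(1.3002, 0.322648, -0.3585)  len=0.1797
  (v3,v8,v4) [+-+] → (1.3002, 0.322648, -0.3585)–(1.3002, 0.78423, -0.4451)  len=0.4696
  (v4,v8,v9) [+--] → (1.3002, 0.78423, -0.4451)–(1.3002, 1.50403, -0.5801)  len=0.7323
  (v4,v9,v0) [+-+] → (1.3002, 1.50403, -0.5801)–(1.3002, 1.60872, -0.49692)  len=0.1337
  (v0,v9,v5) [+--] → (1.3002, 1.60872, -0.49692)–(1.3002, 2.23399, 0)  len=0.7987
  (v25,v0,v26) [-+-] → (1.3002, -2.23399, 0)–(1.3002, -1.60872, 0.49692)  len=0.7987
  (v26,v0,v1) [-++] → (1.3002, -1.60872, 0.49692)–(1.3002, -1.50403, 0.5801)  len=0.1337
  (v26,v1,v27) [-+-] → (1.3002, -1.50403, 0.5801)–(1.3002, -0.78423, 0.4451)  len=0.7323
  (v27,v1,v2) [-++] → (1.3002, -0.78423, 0.4451)–(1.3002, -0.322648, 0.3585)  len=0.4696
  (v27,v2,v28) [-+-] → (1.3002, -0.322648, 0.3585)–(1.3002, -0.322648, 0.178792)  len=0.1797
  (v28,v2,v3) [-++] → (1.3002, -0.322648, 0.178792)–(1.3002, -0.322648, -0.3585)  len=0.5373
  (v28,v3,v29) [-+-] → (1.3002, -0.322648, -0.3585)–(1.3002, -0.869894, -0.461146)  len=0.5568
  (v29,v3,v4) [-++] → (1.3002, -0.869894, -0.461146)–(1.3002, -1.50403, -0.5801)  len=0.6452
  (v29,v4,v25) [-+-] → (1.3002, -1.50403, -0.5801)–(1.3002, -2.22965, -0.00345337)  len=0.9268
  (v25,v4,v0) [-++] → (1.3002, -2.22965, -0.00345337)–(1.3002, -2.23399, 0)  len=0.0056

Chained into 2 loop(s):
  loop 1: 10 segments, perimeter = 4.9858
  loop 2: 10 segments, perimeter = 4.9858
Total perimeter = 9.972

loops=2 perimeter=9.972


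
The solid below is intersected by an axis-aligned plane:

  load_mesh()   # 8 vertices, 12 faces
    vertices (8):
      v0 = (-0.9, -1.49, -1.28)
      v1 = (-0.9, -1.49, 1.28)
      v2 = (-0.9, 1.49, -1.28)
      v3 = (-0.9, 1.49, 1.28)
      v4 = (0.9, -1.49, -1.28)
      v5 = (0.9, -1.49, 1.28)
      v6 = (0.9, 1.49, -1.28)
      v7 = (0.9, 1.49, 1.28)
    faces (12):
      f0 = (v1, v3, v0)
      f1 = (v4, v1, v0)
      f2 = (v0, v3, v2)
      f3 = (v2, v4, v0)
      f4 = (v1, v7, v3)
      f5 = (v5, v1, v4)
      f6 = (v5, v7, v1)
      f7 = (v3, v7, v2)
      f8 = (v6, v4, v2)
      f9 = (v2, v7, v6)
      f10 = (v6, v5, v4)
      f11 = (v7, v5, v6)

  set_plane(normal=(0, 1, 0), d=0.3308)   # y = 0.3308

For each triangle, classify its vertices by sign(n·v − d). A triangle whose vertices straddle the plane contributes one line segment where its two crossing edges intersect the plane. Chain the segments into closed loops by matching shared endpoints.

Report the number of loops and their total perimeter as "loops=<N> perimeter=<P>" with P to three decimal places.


loops=1 perimeter=8.720

Straddling triangles (8 of 12):
  (v1,v3,v0) [-+-] → (-0.9, 0.3308, 1.28)–(-0.9, 0.3308, 0.284177)  len=0.9958
  (v0,v3,v2) [-++] → (-0.9, 0.3308, 0.284177)–(-0.9, 0.3308, -1.28)  len=1.5642
  (v2,v4,v0) [+--] → (-0.199812, 0.3308, -1.28)–(-0.9, 0.3308, -1.28)  len=0.7002
  (v1,v7,v3) [-++] → (0.199812, 0.3308, 1.28)–(-0.9, 0.3308, 1.28)  len=1.0998
  (v5,v7,v1) [-+-] → (0.9, 0.3308, 1.28)–(0.199812, 0.3308, 1.28)  len=0.7002
  (v6,v4,v2) [+-+] → (0.9, 0.3308, -1.28)–(-0.199812, 0.3308, -1.28)  len=1.0998
  (v6,v5,v4) [+--] → (0.9, 0.3308, -0.284177)–(0.9, 0.3308, -1.28)  len=0.9958
  (v7,v5,v6) [+-+] → (0.9, 0.3308, 1.28)–(0.9, 0.3308, -0.284177)  len=1.5642

Chained into 1 loop(s):
  loop 1: 8 segments, perimeter = 8.7200
Total perimeter = 8.720


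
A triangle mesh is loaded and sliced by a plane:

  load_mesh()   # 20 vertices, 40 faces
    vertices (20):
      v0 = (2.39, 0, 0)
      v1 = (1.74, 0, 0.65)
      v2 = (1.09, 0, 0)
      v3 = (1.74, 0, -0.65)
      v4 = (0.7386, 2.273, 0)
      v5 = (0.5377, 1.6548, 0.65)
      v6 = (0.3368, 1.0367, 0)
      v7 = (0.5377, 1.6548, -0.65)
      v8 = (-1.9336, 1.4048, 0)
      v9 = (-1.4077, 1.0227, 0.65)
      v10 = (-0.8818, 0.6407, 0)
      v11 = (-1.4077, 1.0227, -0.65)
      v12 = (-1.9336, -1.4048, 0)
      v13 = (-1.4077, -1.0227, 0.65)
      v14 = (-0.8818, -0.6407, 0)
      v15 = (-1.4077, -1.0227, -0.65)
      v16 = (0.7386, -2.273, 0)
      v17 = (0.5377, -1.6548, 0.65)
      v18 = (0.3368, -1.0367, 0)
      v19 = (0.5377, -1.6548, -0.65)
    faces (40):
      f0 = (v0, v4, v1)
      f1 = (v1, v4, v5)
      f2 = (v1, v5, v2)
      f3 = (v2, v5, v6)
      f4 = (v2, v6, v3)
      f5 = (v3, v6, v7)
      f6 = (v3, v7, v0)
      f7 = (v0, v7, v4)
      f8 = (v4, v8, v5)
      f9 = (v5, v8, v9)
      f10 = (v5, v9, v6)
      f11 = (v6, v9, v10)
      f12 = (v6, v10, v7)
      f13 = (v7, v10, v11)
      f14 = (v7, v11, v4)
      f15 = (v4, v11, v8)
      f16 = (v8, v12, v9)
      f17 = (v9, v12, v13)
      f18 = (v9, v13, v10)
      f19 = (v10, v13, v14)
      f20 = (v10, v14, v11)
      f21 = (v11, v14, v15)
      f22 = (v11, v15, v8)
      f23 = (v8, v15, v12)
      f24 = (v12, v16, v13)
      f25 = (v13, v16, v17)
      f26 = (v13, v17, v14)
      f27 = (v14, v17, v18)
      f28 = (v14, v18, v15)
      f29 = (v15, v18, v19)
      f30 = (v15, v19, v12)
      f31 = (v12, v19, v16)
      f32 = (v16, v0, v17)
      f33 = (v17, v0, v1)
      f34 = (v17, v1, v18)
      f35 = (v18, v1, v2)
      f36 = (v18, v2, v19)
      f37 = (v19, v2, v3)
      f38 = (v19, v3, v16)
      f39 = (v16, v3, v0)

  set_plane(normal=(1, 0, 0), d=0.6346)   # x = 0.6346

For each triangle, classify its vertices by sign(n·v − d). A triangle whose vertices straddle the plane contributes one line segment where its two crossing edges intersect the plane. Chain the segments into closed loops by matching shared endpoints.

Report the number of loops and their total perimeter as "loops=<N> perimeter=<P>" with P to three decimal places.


Straddling triangles (20 of 40):
  (v1,v4,v5) [++-] → (0.6346, 1.95298, 0.336486)–(0.6346, 1.52143, 0.65)  len=0.5334
  (v1,v5,v2) [+-+] → (0.6346, 1.52143, 0.65)–(0.6346, 1.36447, 0.535959)  len=0.1940
  (v2,v5,v6) [+--] → (0.6346, 1.36447, 0.535959)–(0.6346, 0.62681, 0)  len=0.9118
  (v2,v6,v3) [+-+] → (0.6346, 0.62681, 0)–(0.6346, 0.816682, -0.137949)  len=0.2347
  (v3,v6,v7) [+--] → (0.6346, 0.816682, -0.137949)–(0.6346, 1.52143, -0.65)  len=0.8711
  (v3,v7,v0) [+-+] → (0.6346, 1.52143, -0.65)–(0.6346, 1.56823, -0.615996)  len=0.0578
  (v0,v7,v4) [+-+] → (0.6346, 1.56823, -0.615996)–(0.6346, 1.95298, -0.336486)  len=0.4756
  (v4,v8,v5) [+--] → (0.6346, 2.23921, 0)–(0.6346, 1.95298, 0.336486)  len=0.4418
  (v7,v11,v4) [--+] → (0.6346, 2.21242, -0.0314961)–(0.6346, 1.95298, -0.336486)  len=0.4004
  (v4,v11,v8) [+--] → (0.6346, 2.21242, -0.0314961)–(0.6346, 2.23921, 0)  len=0.0414
  (v12,v16,v13) [-+-] → (0.6346, -2.23921, 0)–(0.6346, -2.21242, 0.0314961)  len=0.0414
  (v13,v16,v17) [-+-] → (0.6346, -2.21242, 0.0314961)–(0.6346, -1.95298, 0.336486)  len=0.4004
  (v12,v19,v16) [--+] → (0.6346, -1.95298, -0.336486)–(0.6346, -2.23921, 0)  len=0.4418
  (v16,v0,v17) [++-] → (0.6346, -1.56823, 0.615996)–(0.6346, -1.95298, 0.336486)  len=0.4756
  (v17,v0,v1) [-++] → (0.6346, -1.56823, 0.615996)–(0.6346, -1.52143, 0.65)  len=0.0578
  (v17,v1,v18) [-+-] → (0.6346, -1.52143, 0.65)–(0.6346, -0.816682, 0.137949)  len=0.8711
  (v18,v1,v2) [-++] → (0.6346, -0.816682, 0.137949)–(0.6346, -0.62681, 0)  len=0.2347
  (v18,v2,v19) [-+-] → (0.6346, -0.62681, 0)–(0.6346, -1.36447, -0.535959)  len=0.9118
  (v19,v2,v3) [-++] → (0.6346, -1.36447, -0.535959)–(0.6346, -1.52143, -0.65)  len=0.1940
  (v19,v3,v16) [-++] → (0.6346, -1.52143, -0.65)–(0.6346, -1.95298, -0.336486)  len=0.5334

Chained into 2 loop(s):
  loop 1: 10 segments, perimeter = 4.1620
  loop 2: 10 segments, perimeter = 4.1620
Total perimeter = 8.324

loops=2 perimeter=8.324


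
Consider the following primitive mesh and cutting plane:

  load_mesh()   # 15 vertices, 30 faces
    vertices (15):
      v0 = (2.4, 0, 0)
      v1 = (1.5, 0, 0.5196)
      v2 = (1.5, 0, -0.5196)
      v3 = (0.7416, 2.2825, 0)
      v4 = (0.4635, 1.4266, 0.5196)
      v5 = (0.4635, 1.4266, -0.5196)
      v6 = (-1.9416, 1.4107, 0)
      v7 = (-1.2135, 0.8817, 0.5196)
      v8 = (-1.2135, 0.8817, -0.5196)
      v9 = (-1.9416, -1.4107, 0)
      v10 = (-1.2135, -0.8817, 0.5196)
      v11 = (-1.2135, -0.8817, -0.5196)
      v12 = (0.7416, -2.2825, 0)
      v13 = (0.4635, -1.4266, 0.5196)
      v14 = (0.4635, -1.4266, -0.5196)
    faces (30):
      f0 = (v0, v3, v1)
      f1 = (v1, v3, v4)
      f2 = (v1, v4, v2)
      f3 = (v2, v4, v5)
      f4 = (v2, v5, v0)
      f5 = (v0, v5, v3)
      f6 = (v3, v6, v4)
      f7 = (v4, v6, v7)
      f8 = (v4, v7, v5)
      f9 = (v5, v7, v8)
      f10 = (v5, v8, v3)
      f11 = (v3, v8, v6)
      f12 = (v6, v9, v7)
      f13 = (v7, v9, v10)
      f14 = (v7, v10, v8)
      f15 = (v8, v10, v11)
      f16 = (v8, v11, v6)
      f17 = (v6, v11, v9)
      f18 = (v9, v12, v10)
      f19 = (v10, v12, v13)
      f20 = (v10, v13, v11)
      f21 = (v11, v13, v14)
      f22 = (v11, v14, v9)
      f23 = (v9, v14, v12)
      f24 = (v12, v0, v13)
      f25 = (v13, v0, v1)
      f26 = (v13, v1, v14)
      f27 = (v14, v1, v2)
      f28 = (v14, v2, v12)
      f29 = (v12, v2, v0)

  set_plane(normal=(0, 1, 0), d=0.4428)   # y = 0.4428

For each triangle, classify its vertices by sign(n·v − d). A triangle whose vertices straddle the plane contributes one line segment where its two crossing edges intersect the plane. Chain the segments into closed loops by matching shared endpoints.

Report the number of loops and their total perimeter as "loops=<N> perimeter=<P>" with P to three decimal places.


loops=2 perimeter=5.946

Straddling triangles (12 of 30):
  (v0,v3,v1) [-+-] → (2.07827, 0.4428, 0)–(1.35287, 0.4428, 0.418799)  len=0.8376
  (v1,v3,v4) [-++] → (1.35287, 0.4428, 0.418799)–(1.17828, 0.4428, 0.5196)  len=0.2016
  (v1,v4,v2) [-+-] → (1.17828, 0.4428, 0.5196)–(1.17828, 0.4428, -0.197044)  len=0.7166
  (v2,v4,v5) [-++] → (1.17828, 0.4428, -0.197044)–(1.17828, 0.4428, -0.5196)  len=0.3226
  (v2,v5,v0) [-+-] → (1.17828, 0.4428, -0.5196)–(1.79893, 0.4428, -0.161278)  len=0.7167
  (v0,v5,v3) [-++] → (1.79893, 0.4428, -0.161278)–(2.07827, 0.4428, 0)  len=0.3226
  (v6,v9,v7) [+-+] → (-1.9416, 0.4428, 0)–(-1.3529, 0.4428, 0.420118)  len=0.7232
  (v7,v9,v10) [+--] → (-1.3529, 0.4428, 0.420118)–(-1.2135, 0.4428, 0.5196)  len=0.1713
  (v7,v10,v8) [+-+] → (-1.2135, 0.4428, 0.5196)–(-1.2135, 0.4428, -0.260949)  len=0.7805
  (v8,v10,v11) [+--] → (-1.2135, 0.4428, -0.260949)–(-1.2135, 0.4428, -0.5196)  len=0.2587
  (v8,v11,v6) [+-+] → (-1.2135, 0.4428, -0.5196)–(-1.63418, 0.4428, -0.219386)  len=0.5168
  (v6,v11,v9) [+--] → (-1.63418, 0.4428, -0.219386)–(-1.9416, 0.4428, 0)  len=0.3777

Chained into 2 loop(s):
  loop 1: 6 segments, perimeter = 3.1176
  loop 2: 6 segments, perimeter = 2.8282
Total perimeter = 5.946


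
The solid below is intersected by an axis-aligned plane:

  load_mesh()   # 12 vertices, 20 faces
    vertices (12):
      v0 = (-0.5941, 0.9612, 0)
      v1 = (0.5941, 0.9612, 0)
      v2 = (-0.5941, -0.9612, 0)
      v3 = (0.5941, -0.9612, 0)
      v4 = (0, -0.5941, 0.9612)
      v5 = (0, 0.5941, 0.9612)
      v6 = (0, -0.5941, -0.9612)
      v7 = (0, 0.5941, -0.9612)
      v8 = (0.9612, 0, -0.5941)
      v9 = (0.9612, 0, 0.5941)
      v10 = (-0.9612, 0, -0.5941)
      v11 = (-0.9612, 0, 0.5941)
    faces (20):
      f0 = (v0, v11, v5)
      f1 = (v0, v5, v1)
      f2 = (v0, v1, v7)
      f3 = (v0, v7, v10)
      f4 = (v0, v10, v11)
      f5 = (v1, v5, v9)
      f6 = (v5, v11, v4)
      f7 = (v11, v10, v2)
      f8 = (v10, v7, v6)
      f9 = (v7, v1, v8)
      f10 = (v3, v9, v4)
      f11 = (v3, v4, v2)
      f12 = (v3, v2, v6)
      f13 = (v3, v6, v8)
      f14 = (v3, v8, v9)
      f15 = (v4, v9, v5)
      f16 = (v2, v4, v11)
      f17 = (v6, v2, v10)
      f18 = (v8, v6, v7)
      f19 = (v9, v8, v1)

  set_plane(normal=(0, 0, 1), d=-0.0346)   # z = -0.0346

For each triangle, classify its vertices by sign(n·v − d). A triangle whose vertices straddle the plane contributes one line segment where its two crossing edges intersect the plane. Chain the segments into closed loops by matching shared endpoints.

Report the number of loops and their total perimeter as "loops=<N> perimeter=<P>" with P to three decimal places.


Straddling triangles (10 of 20):
  (v0,v1,v7) [++-] → (0.572714, 0.947986, -0.0346)–(-0.572714, 0.947986, -0.0346)  len=1.1454
  (v0,v7,v10) [+--] → (-0.572714, 0.947986, -0.0346)–(-0.61548, 0.90522, -0.0346)  len=0.0605
  (v0,v10,v11) [+-+] → (-0.61548, 0.90522, -0.0346)–(-0.9612, 0, -0.0346)  len=0.9690
  (v11,v10,v2) [+-+] → (-0.9612, 0, -0.0346)–(-0.61548, -0.90522, -0.0346)  len=0.9690
  (v7,v1,v8) [-+-] → (0.572714, 0.947986, -0.0346)–(0.61548, 0.90522, -0.0346)  len=0.0605
  (v3,v2,v6) [++-] → (-0.572714, -0.947986, -0.0346)–(0.572714, -0.947986, -0.0346)  len=1.1454
  (v3,v6,v8) [+--] → (0.572714, -0.947986, -0.0346)–(0.61548, -0.90522, -0.0346)  len=0.0605
  (v3,v8,v9) [+-+] → (0.61548, -0.90522, -0.0346)–(0.9612, 0, -0.0346)  len=0.9690
  (v6,v2,v10) [-+-] → (-0.572714, -0.947986, -0.0346)–(-0.61548, -0.90522, -0.0346)  len=0.0605
  (v9,v8,v1) [+-+] → (0.9612, 0, -0.0346)–(0.61548, 0.90522, -0.0346)  len=0.9690

Chained into 1 loop(s):
  loop 1: 10 segments, perimeter = 6.4087
Total perimeter = 6.409

loops=1 perimeter=6.409


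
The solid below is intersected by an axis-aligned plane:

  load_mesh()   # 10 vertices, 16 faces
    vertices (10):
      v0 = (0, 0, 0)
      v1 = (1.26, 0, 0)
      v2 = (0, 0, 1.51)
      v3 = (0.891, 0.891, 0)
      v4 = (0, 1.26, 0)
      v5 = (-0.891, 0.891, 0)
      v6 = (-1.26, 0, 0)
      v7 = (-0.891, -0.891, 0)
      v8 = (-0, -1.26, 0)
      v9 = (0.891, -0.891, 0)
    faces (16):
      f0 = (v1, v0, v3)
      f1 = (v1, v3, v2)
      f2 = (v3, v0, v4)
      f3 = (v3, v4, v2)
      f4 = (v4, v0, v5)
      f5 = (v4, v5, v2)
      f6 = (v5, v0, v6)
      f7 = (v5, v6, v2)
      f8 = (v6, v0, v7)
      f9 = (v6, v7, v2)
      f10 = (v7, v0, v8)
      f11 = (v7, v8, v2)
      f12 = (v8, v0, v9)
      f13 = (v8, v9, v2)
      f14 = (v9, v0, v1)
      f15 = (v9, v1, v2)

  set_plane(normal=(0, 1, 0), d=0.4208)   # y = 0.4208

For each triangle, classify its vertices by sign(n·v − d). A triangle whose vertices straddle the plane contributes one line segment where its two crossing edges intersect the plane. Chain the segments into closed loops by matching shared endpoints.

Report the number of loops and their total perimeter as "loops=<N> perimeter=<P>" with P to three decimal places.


loops=1 perimeter=5.187

Straddling triangles (8 of 16):
  (v1,v0,v3) [--+] → (0.4208, 0.4208, 0)–(1.08573, 0.4208, 0)  len=0.6649
  (v1,v3,v2) [-+-] → (1.08573, 0.4208, 0)–(0.4208, 0.4208, 0.79686)  len=1.0378
  (v3,v0,v4) [+-+] → (0.4208, 0.4208, 0)–(0, 0.4208, 0)  len=0.4208
  (v3,v4,v2) [++-] → (0, 0.4208, 1.00571)–(0.4208, 0.4208, 0.79686)  len=0.4698
  (v4,v0,v5) [+-+] → (0, 0.4208, 0)–(-0.4208, 0.4208, 0)  len=0.4208
  (v4,v5,v2) [++-] → (-0.4208, 0.4208, 0.79686)–(0, 0.4208, 1.00571)  len=0.4698
  (v5,v0,v6) [+--] → (-0.4208, 0.4208, 0)–(-1.08573, 0.4208, 0)  len=0.6649
  (v5,v6,v2) [+--] → (-1.08573, 0.4208, 0)–(-0.4208, 0.4208, 0.79686)  len=1.0378

Chained into 1 loop(s):
  loop 1: 8 segments, perimeter = 5.1867
Total perimeter = 5.187


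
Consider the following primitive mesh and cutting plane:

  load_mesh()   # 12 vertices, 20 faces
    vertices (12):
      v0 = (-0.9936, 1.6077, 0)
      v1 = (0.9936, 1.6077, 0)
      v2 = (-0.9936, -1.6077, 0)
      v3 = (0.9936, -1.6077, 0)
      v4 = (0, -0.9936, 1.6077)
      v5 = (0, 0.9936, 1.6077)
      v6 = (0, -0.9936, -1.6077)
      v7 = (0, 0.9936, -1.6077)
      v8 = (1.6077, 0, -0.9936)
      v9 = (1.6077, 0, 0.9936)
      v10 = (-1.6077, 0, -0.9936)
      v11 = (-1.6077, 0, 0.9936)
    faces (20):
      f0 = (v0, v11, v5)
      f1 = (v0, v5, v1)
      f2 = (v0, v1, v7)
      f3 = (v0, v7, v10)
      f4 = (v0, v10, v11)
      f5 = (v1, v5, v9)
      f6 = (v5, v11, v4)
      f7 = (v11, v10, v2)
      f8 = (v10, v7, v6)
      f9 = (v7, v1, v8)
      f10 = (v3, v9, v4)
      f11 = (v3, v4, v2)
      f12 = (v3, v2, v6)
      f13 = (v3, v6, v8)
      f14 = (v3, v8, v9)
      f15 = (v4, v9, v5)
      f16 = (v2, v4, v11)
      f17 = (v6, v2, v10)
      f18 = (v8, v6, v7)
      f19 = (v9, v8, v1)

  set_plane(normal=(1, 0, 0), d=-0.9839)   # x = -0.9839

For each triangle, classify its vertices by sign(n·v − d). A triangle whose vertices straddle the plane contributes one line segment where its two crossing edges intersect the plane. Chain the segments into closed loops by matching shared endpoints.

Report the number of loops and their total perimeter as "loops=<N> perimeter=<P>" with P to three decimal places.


Straddling triangles (10 of 20):
  (v0,v11,v5) [--+] → (-0.9839, 0.385524, 1.23188)–(-0.9839, 1.6017, 0.0156951)  len=1.7199
  (v0,v5,v1) [-++] → (-0.9839, 1.6017, 0.0156951)–(-0.9839, 1.6077, 0)  len=0.0168
  (v0,v1,v7) [-++] → (-0.9839, 1.6077, 0)–(-0.9839, 1.6017, -0.0156951)  len=0.0168
  (v0,v7,v10) [-+-] → (-0.9839, 1.6017, -0.0156951)–(-0.9839, 0.385524, -1.23188)  len=1.7199
  (v5,v11,v4) [+-+] → (-0.9839, 0.385524, 1.23188)–(-0.9839, -0.385524, 1.23188)  len=0.7710
  (v10,v7,v6) [-++] → (-0.9839, 0.385524, -1.23188)–(-0.9839, -0.385524, -1.23188)  len=0.7710
  (v3,v4,v2) [++-] → (-0.9839, -1.6017, 0.0156951)–(-0.9839, -1.6077, 0)  len=0.0168
  (v3,v2,v6) [+-+] → (-0.9839, -1.6077, 0)–(-0.9839, -1.6017, -0.0156951)  len=0.0168
  (v2,v4,v11) [-+-] → (-0.9839, -1.6017, 0.0156951)–(-0.9839, -0.385524, 1.23188)  len=1.7199
  (v6,v2,v10) [+--] → (-0.9839, -1.6017, -0.0156951)–(-0.9839, -0.385524, -1.23188)  len=1.7199

Chained into 1 loop(s):
  loop 1: 10 segments, perimeter = 8.4891
Total perimeter = 8.489

loops=1 perimeter=8.489


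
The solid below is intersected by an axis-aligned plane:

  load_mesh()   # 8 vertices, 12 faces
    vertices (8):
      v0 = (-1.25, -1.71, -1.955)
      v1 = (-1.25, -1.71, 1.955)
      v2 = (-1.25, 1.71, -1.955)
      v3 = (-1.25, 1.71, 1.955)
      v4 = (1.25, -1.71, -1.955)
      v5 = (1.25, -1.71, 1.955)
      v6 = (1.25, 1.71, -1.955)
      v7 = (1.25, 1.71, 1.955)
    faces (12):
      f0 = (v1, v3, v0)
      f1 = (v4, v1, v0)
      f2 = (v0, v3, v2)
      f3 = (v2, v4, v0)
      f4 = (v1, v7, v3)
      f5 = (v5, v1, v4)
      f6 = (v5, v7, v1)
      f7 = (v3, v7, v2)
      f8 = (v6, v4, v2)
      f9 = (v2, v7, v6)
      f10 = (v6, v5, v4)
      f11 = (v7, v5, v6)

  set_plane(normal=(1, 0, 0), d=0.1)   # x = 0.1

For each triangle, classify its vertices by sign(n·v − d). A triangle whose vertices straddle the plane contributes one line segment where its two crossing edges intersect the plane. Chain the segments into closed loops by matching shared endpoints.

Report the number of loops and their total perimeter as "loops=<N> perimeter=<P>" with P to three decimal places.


loops=1 perimeter=14.660

Straddling triangles (8 of 12):
  (v4,v1,v0) [+--] → (0.1, -1.71, -0.1564)–(0.1, -1.71, -1.955)  len=1.7986
  (v2,v4,v0) [-+-] → (0.1, -0.1368, -1.955)–(0.1, -1.71, -1.955)  len=1.5732
  (v1,v7,v3) [-+-] → (0.1, 0.1368, 1.955)–(0.1, 1.71, 1.955)  len=1.5732
  (v5,v1,v4) [+-+] → (0.1, -1.71, 1.955)–(0.1, -1.71, -0.1564)  len=2.1114
  (v5,v7,v1) [++-] → (0.1, 0.1368, 1.955)–(0.1, -1.71, 1.955)  len=1.8468
  (v3,v7,v2) [-+-] → (0.1, 1.71, 1.955)–(0.1, 1.71, 0.1564)  len=1.7986
  (v6,v4,v2) [++-] → (0.1, -0.1368, -1.955)–(0.1, 1.71, -1.955)  len=1.8468
  (v2,v7,v6) [-++] → (0.1, 1.71, 0.1564)–(0.1, 1.71, -1.955)  len=2.1114

Chained into 1 loop(s):
  loop 1: 8 segments, perimeter = 14.6600
Total perimeter = 14.660
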